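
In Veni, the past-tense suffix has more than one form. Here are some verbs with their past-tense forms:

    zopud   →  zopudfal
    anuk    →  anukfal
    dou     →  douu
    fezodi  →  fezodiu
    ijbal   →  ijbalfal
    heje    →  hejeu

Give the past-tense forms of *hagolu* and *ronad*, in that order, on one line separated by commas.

hagoluu, ronadfal

The alternation tracks the final sound of the stem — -fal when the stem ends in a consonant (*zopud*, *anuk*, *ijbal*); -u when the stem ends in a vowel (*dou*, *fezodi*, *heje*).
*hagolu*: final sound = /u/, a vowel → -u → *hagoluu*.
Since the final sound of *ronad* is /d/ (a consonant), it takes -fal, giving *ronadfal*.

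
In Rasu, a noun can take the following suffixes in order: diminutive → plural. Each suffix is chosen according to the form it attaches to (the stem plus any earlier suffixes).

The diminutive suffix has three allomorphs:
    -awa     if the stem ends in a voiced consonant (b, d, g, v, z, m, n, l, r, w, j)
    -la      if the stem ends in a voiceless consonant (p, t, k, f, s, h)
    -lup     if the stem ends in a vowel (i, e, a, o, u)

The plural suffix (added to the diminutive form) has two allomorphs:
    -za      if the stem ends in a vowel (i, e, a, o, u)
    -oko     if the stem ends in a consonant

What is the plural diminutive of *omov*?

Since the final sound of *omov* is /v/ (a voiced consonant), it takes -awa, giving *omovawa*.
The final sound of the diminutive form *omovawa* is /a/, which is a vowel, so the plural suffix is -za, giving *omovawaza*.

omovawaza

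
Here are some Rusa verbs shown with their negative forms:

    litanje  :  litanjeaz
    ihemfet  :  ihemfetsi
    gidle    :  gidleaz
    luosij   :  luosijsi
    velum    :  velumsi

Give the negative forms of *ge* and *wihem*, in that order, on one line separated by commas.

Looking at the final sound of each stem: -si when the stem ends in a consonant (*ihemfet*, *luosij*, *velum*); -az when the stem ends in a vowel (*litanje*, *gidle*).
*ge* — final sound /e/ (a vowel) → -az → *geaz*.
The final sound of *wihem* is /m/, which is a consonant, so the suffix is -si, giving *wihemsi*.

geaz, wihemsi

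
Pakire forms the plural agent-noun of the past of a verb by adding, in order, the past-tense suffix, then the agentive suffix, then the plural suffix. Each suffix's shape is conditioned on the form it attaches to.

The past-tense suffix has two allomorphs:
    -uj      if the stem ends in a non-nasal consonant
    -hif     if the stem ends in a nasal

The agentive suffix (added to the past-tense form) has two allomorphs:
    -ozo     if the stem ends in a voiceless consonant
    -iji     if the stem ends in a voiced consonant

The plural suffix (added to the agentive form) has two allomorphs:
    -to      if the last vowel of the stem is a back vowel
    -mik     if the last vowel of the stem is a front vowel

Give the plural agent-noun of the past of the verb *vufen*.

The final consonant of *vufen* is /n/, which is a nasal, so the past-tense suffix is -hif, giving *vufenhif*.
The past-tense form *vufenhif*: final consonant = /f/, voiceless → -ozo → *vufenhifozo*.
The last vowel of the agentive form *vufenhifozo* is /o/, which is a back vowel, so the plural suffix is -to, giving *vufenhifozoto*.

vufenhifozoto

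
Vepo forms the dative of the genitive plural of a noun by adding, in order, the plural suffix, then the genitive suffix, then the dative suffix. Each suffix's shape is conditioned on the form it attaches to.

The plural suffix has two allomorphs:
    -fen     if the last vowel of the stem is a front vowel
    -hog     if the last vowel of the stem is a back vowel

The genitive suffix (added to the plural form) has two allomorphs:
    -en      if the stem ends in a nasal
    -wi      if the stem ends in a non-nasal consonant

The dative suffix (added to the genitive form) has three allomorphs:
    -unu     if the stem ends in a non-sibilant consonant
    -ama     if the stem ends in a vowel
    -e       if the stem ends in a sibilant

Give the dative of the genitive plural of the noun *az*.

*az*: last vowel = /a/, a back vowel → -hog → *azhog*.
The plural form *azhog* — final consonant /g/ (non-nasal) → -wi → *azhogwi*.
The final sound of the genitive form *azhogwi* is /i/, which is a vowel, so the dative suffix is -ama, giving *azhogwiama*.

azhogwiama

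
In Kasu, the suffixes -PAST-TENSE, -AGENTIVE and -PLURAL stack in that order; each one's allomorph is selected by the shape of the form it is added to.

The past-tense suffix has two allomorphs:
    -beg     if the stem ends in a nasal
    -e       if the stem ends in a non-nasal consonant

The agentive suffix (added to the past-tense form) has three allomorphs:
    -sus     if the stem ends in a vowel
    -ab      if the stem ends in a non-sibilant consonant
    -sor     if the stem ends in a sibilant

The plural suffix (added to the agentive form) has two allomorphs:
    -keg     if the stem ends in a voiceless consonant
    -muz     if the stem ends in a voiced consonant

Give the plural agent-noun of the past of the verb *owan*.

owanbegabmuz

Since the final consonant of *owan* is /n/ (a nasal), it takes -beg, giving *owanbeg*.
Since the final sound of the past-tense form *owanbeg* is /g/ (a non-sibilant consonant), it takes -ab, giving *owanbegab*.
The final consonant of the agentive form *owanbegab* is /b/, which is voiced, so the plural suffix is -muz, giving *owanbegabmuz*.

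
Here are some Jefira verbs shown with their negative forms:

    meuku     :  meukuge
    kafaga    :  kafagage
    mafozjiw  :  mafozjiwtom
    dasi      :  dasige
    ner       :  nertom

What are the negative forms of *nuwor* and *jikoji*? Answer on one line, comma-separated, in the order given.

nuwortom, jikojige

The pattern is consonant vs. vowel: -tom when the stem ends in a consonant (*mafozjiw*, *ner*); -ge when the stem ends in a vowel (*meuku*, *kafaga*, *dasi*).
Since the final sound of *nuwor* is /r/ (a consonant), it takes -tom, giving *nuwortom*.
*jikoji*: final sound = /i/, a vowel → -ge → *jikojige*.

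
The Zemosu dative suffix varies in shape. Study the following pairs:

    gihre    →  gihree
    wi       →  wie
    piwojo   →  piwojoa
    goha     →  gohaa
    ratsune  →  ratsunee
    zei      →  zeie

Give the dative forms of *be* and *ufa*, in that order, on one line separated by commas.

bee, ufaa

The suffix is conditioned by the last vowel: -e when the last vowel of the stem is a front vowel (*gihre*, *wi*, *ratsune*, *zei*); -a when the last vowel of the stem is a back vowel (*piwojo*, *goha*).
The last vowel of *be* is /e/, which is a front vowel, so the suffix is -e, giving *bee*.
*ufa* — last vowel /a/ (a back vowel) → -a → *ufaa*.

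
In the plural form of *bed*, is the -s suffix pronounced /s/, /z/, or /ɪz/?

The stem *bed* ends in a voiced non-sibilant sound.
The plural suffix surfaces as /ɪz/ after sibilants, /s/ after other voiceless consonants, and /z/ after other voiced sounds.
So the plural -s on *bed* is pronounced /z/.

/z/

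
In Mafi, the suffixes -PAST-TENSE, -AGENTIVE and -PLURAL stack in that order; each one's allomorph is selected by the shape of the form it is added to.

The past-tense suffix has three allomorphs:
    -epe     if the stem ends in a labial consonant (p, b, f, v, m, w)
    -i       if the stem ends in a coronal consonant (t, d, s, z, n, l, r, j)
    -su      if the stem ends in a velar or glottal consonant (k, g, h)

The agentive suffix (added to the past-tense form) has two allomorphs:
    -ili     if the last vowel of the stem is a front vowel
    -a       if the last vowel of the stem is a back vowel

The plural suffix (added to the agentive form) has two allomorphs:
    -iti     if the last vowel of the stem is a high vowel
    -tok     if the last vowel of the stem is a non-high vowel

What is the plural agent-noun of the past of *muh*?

*muh* — final consonant /h/ (velar/glottal) → -su → *muhsu*.
The past-tense form *muhsu*: last vowel = /u/, a back vowel → -a → *muhsua*.
Since the last vowel of the agentive form *muhsua* is /a/ (a non-high vowel), it takes -tok, giving *muhsuatok*.

muhsuatok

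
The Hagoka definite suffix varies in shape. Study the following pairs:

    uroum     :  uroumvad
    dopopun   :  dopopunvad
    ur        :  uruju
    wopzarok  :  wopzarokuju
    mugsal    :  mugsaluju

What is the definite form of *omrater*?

omrateruju

Looking at the final consonant of each stem: -vad when the stem ends in a nasal (*uroum*, *dopopun*); -uju when the stem ends in a non-nasal consonant (*ur*, *wopzarok*, *mugsal*).
The final consonant of *omrater* is /r/, which is non-nasal, so the suffix is -uju, giving *omrateruju*.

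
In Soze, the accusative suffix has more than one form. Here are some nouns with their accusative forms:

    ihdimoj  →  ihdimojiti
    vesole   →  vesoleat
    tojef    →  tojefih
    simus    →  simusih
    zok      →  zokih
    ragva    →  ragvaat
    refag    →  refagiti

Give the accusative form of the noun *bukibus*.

Looking at the final sound of each stem: -ih when the stem ends in a voiceless consonant (*tojef*, *simus*, *zok*); -iti when the stem ends in a voiced consonant (*ihdimoj*, *refag*); -at when the stem ends in a vowel (*vesole*, *ragva*).
The final sound of *bukibus* is /s/, which is a voiceless consonant, so the suffix is -ih, giving *bukibusih*.

bukibusih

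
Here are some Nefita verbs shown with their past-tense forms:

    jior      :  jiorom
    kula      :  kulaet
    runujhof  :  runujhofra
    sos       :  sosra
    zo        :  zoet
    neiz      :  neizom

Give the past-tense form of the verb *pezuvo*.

pezuvoet

The pattern is voicing of the final sound: -ra when the stem ends in a voiceless consonant (*runujhof*, *sos*); -om when the stem ends in a voiced consonant (*jior*, *neiz*); -et when the stem ends in a vowel (*kula*, *zo*).
The final sound of *pezuvo* is /o/, which is a vowel, so the suffix is -et, giving *pezuvoet*.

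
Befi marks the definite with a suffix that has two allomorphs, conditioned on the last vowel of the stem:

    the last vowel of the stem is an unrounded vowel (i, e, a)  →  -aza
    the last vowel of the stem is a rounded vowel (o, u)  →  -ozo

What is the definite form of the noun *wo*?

woozo

*wo*: last vowel = /o/, a rounded vowel → -ozo → *woozo*.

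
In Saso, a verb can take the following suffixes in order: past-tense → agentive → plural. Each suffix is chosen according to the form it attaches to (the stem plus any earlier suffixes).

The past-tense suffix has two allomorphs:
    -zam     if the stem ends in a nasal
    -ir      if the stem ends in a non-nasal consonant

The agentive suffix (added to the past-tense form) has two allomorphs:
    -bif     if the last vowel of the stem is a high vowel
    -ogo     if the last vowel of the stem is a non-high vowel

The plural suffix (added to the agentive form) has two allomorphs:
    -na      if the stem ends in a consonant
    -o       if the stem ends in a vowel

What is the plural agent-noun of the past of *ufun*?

*ufun*: final consonant = /n/, a nasal → -zam → *ufunzam*.
The past-tense form *ufunzam* — last vowel /a/ (a non-high vowel) → -ogo → *ufunzamogo*.
Since the final sound of the agentive form *ufunzamogo* is /o/ (a vowel), it takes -o, giving *ufunzamogoo*.

ufunzamogoo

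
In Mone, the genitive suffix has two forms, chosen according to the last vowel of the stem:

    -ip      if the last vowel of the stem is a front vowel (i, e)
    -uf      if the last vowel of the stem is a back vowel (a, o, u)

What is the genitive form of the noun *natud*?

natuduf

*natud* — last vowel /u/ (a back vowel) → -uf → *natuduf*.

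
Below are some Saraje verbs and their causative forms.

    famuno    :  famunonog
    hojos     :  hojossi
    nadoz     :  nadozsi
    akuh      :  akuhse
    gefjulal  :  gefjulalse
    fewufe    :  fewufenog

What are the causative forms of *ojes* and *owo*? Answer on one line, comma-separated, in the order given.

ojessi, owonog

The suffix is conditioned by the final sound: -si when the stem ends in a sibilant (*hojos*, *nadoz*); -se when the stem ends in a non-sibilant consonant (*akuh*, *gefjulal*); -nog when the stem ends in a vowel (*famuno*, *fewufe*).
The final sound of *ojes* is /s/, which is a sibilant, so the suffix is -si, giving *ojessi*.
Since the final sound of *owo* is /o/ (a vowel), it takes -nog, giving *owonog*.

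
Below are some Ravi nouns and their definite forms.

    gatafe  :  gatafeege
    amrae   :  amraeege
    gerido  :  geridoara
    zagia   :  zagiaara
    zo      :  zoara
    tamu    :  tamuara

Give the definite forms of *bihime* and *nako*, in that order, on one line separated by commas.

bihimeege, nakoara

The pattern is front/back vowel harmony: -ege when the last vowel of the stem is a front vowel (*gatafe*, *amrae*); -ara when the last vowel of the stem is a back vowel (*gerido*, *zagia*, *zo*, *tamu*).
*bihime*: last vowel = /e/, a front vowel → -ege → *bihimeege*.
*nako*: last vowel = /o/, a back vowel → -ara → *nakoara*.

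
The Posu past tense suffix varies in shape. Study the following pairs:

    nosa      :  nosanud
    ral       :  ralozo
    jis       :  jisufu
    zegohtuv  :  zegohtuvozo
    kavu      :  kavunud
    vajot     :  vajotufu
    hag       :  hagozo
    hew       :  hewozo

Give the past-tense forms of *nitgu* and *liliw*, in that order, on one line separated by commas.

nitgunud, liliwozo

Looking at the final sound of each stem: -ufu when the stem ends in a voiceless consonant (*jis*, *vajot*); -ozo when the stem ends in a voiced consonant (*ral*, *zegohtuv*, *hag*, *hew*); -nud when the stem ends in a vowel (*nosa*, *kavu*).
*nitgu*: final sound = /u/, a vowel → -nud → *nitgunud*.
The final sound of *liliw* is /w/, which is a voiced consonant, so the suffix is -ozo, giving *liliwozo*.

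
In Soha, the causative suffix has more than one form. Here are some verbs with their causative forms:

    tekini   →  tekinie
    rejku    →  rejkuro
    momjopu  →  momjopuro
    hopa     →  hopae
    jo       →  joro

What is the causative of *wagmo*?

wagmoro

Looking at the last vowel of each stem: -ro when the last vowel of the stem is a rounded vowel (*rejku*, *momjopu*, *jo*); -e when the last vowel of the stem is an unrounded vowel (*tekini*, *hopa*).
*wagmo*: last vowel = /o/, a rounded vowel → -ro → *wagmoro*.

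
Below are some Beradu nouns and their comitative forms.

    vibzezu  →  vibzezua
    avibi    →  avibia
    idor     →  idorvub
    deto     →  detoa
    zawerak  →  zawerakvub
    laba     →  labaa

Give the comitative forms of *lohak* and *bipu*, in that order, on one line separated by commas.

lohakvub, bipua

The alternation tracks the final sound of the stem — -vub when the stem ends in a consonant (*idor*, *zawerak*); -a when the stem ends in a vowel (*vibzezu*, *avibi*, *deto*, *laba*).
The final sound of *lohak* is /k/, which is a consonant, so the suffix is -vub, giving *lohakvub*.
Since the final sound of *bipu* is /u/ (a vowel), it takes -a, giving *bipua*.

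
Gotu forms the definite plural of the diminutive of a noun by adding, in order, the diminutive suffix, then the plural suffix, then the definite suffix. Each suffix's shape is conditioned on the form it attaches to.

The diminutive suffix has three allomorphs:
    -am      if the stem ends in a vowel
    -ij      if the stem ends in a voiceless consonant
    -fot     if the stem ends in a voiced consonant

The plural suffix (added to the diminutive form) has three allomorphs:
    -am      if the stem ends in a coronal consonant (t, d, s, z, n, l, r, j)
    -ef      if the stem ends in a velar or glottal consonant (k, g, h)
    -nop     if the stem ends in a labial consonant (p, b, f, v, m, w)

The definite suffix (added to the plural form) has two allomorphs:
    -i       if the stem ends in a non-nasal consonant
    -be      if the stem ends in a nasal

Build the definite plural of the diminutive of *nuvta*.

*nuvta*: final sound = /a/, a vowel → -am → *nuvtaam*.
The diminutive form *nuvtaam*: final consonant = /m/, labial → -nop → *nuvtaamnop*.
The plural form *nuvtaamnop*: final consonant = /p/, non-nasal → -i → *nuvtaamnopi*.

nuvtaamnopi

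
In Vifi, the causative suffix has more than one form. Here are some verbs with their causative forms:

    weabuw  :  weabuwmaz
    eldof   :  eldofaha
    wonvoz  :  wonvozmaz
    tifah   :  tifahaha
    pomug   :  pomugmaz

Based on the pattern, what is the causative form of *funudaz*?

The alternation tracks the final consonant of the stem — -aha when the stem ends in a voiceless consonant (*eldof*, *tifah*); -maz when the stem ends in a voiced consonant (*weabuw*, *wonvoz*, *pomug*).
*funudaz* — final consonant /z/ (voiced) → -maz → *funudazmaz*.

funudazmaz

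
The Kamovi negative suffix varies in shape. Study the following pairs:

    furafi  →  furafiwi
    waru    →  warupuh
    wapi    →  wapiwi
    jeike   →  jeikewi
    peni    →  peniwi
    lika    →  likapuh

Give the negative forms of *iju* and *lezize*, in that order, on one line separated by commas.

ijupuh, lezizewi

The pattern is front/back vowel harmony: -wi when the last vowel of the stem is a front vowel (*furafi*, *wapi*, *jeike*, *peni*); -puh when the last vowel of the stem is a back vowel (*waru*, *lika*).
*iju* — last vowel /u/ (a back vowel) → -puh → *ijupuh*.
Since the last vowel of *lezize* is /e/ (a front vowel), it takes -wi, giving *lezizewi*.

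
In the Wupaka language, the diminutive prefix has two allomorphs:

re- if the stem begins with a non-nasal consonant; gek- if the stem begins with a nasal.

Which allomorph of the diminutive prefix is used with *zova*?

re-

*zova* — first consonant /z/ (non-nasal) → re-.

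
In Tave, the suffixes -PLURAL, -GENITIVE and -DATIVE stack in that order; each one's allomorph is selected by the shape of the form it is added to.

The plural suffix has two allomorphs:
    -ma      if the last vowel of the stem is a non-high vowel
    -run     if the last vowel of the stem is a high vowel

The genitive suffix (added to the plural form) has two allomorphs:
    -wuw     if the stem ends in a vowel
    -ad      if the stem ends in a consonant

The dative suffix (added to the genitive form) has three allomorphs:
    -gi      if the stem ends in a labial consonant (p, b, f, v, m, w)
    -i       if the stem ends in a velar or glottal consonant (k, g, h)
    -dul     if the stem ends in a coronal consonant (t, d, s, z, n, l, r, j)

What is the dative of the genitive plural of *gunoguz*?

gunoguzrunaddul

Since the last vowel of *gunoguz* is /u/ (a high vowel), it takes -run, giving *gunoguzrun*.
Since the final sound of the plural form *gunoguzrun* is /n/ (a consonant), it takes -ad, giving *gunoguzrunad*.
The genitive form *gunoguzrunad* — final consonant /d/ (coronal) → -dul → *gunoguzrunaddul*.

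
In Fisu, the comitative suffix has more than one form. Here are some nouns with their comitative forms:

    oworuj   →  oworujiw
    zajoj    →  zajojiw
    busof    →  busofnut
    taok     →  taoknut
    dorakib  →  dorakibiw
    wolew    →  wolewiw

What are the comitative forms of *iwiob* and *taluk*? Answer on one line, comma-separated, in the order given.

Looking at the final consonant of each stem: -nut when the stem ends in a voiceless consonant (*busof*, *taok*); -iw when the stem ends in a voiced consonant (*oworuj*, *zajoj*, *dorakib*, *wolew*).
Since the final consonant of *iwiob* is /b/ (voiced), it takes -iw, giving *iwiobiw*.
*taluk*: final consonant = /k/, voiceless → -nut → *taluknut*.

iwiobiw, taluknut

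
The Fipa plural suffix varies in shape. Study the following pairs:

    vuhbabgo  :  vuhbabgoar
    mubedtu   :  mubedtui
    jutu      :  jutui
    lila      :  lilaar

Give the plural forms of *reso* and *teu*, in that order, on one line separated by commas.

The suffix is conditioned by the last vowel: -i when the last vowel of the stem is a high vowel (*mubedtu*, *jutu*); -ar when the last vowel of the stem is a non-high vowel (*vuhbabgo*, *lila*).
*reso*: last vowel = /o/, a non-high vowel → -ar → *resoar*.
*teu*: last vowel = /u/, a high vowel → -i → *teui*.

resoar, teui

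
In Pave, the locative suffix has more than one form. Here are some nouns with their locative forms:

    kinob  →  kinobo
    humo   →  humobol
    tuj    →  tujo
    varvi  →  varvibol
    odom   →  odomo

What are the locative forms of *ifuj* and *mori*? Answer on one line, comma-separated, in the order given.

Looking at the final sound of each stem: -o when the stem ends in a consonant (*kinob*, *tuj*, *odom*); -bol when the stem ends in a vowel (*humo*, *varvi*).
*ifuj*: final sound = /j/, a consonant → -o → *ifujo*.
*mori* — final sound /i/ (a vowel) → -bol → *moribol*.

ifujo, moribol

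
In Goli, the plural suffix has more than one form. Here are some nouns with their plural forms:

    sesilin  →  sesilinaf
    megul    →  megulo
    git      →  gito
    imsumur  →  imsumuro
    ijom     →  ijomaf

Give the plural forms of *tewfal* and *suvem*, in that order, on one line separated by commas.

The suffix is conditioned by the final consonant: -af when the stem ends in a nasal (*sesilin*, *ijom*); -o when the stem ends in a non-nasal consonant (*megul*, *git*, *imsumur*).
*tewfal* — final consonant /l/ (non-nasal) → -o → *tewfalo*.
*suvem* — final consonant /m/ (a nasal) → -af → *suvemaf*.

tewfalo, suvemaf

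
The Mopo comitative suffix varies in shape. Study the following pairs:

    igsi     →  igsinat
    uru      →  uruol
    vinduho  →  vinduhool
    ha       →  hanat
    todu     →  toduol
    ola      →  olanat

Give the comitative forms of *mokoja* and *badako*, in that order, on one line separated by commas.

The alternation tracks the last vowel of the stem — -ol when the last vowel of the stem is a rounded vowel (*uru*, *vinduho*, *todu*); -nat when the last vowel of the stem is an unrounded vowel (*igsi*, *ha*, *ola*).
*mokoja*: last vowel = /a/, an unrounded vowel → -nat → *mokojanat*.
The last vowel of *badako* is /o/, which is a rounded vowel, so the suffix is -ol, giving *badakool*.

mokojanat, badakool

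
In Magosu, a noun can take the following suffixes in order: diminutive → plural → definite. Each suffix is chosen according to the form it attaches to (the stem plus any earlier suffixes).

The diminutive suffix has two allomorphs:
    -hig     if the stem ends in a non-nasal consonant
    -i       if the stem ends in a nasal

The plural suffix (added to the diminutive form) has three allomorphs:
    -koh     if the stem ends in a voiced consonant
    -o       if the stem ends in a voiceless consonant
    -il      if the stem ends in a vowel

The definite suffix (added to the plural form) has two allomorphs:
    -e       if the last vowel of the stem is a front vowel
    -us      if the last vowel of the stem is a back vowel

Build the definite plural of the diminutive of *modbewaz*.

modbewazhigkohus

*modbewaz* — final consonant /z/ (non-nasal) → -hig → *modbewazhig*.
The final sound of the diminutive form *modbewazhig* is /g/, which is a voiced consonant, so the plural suffix is -koh, giving *modbewazhigkoh*.
The last vowel of the plural form *modbewazhigkoh* is /o/, which is a back vowel, so the definite suffix is -us, giving *modbewazhigkohus*.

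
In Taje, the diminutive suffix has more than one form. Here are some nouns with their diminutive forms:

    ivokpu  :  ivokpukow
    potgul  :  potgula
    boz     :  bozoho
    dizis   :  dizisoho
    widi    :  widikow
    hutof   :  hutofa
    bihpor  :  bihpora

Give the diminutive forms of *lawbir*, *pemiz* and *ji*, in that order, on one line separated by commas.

lawbira, pemizoho, jikow

Looking at the final sound of each stem: -oho when the stem ends in a sibilant (*boz*, *dizis*); -a when the stem ends in a non-sibilant consonant (*potgul*, *hutof*, *bihpor*); -kow when the stem ends in a vowel (*ivokpu*, *widi*).
Since the final sound of *lawbir* is /r/ (a non-sibilant consonant), it takes -a, giving *lawbira*.
*pemiz* — final sound /z/ (a sibilant) → -oho → *pemizoho*.
*ji*: final sound = /i/, a vowel → -kow → *jikow*.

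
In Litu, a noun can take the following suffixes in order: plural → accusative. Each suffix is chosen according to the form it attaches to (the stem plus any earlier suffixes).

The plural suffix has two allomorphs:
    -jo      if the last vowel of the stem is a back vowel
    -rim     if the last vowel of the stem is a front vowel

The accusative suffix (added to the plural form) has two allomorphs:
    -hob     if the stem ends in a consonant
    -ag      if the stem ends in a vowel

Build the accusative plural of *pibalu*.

pibalujoag

*pibalu*: last vowel = /u/, a back vowel → -jo → *pibalujo*.
The final sound of the plural form *pibalujo* is /o/, which is a vowel, so the accusative suffix is -ag, giving *pibalujoag*.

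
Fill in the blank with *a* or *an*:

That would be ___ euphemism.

The indefinite article is chosen by the initial *sound* of the following word, not its spelling.
*euphemism* begins with the sound /juː/ (eu pronounced /juː/) — a consonant sound.
So the article is *a*: That would be a euphemism.

a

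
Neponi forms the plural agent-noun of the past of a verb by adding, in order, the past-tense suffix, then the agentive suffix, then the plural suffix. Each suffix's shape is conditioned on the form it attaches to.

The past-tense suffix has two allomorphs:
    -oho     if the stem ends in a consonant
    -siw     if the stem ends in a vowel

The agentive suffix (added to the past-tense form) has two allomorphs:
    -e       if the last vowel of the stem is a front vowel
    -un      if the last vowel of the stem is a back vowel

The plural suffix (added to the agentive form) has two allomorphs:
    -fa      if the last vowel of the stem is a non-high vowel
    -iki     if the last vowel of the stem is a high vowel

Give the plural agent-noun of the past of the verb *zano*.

zanosiwefa

Since the final sound of *zano* is /o/ (a vowel), it takes -siw, giving *zanosiw*.
The last vowel of the past-tense form *zanosiw* is /i/, which is a front vowel, so the agentive suffix is -e, giving *zanosiwe*.
Since the last vowel of the agentive form *zanosiwe* is /e/ (a non-high vowel), it takes -fa, giving *zanosiwefa*.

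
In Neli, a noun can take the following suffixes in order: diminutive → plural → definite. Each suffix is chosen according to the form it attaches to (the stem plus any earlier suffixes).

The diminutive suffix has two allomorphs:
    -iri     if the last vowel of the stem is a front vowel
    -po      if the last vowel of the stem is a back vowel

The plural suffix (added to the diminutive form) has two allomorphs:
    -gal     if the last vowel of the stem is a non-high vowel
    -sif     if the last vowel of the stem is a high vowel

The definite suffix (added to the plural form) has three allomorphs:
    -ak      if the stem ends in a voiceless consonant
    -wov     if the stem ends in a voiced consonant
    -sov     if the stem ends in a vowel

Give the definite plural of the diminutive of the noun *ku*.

Since the last vowel of *ku* is /u/ (a back vowel), it takes -po, giving *kupo*.
The diminutive form *kupo*: last vowel = /o/, a non-high vowel → -gal → *kupogal*.
The plural form *kupogal* — final sound /l/ (a voiced consonant) → -wov → *kupogalwov*.

kupogalwov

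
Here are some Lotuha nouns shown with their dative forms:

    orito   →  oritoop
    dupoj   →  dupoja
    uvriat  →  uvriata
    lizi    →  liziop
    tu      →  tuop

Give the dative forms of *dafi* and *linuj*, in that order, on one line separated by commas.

dafiop, linuja

Looking at the final sound of each stem: -a when the stem ends in a consonant (*dupoj*, *uvriat*); -op when the stem ends in a vowel (*orito*, *lizi*, *tu*).
Since the final sound of *dafi* is /i/ (a vowel), it takes -op, giving *dafiop*.
*linuj*: final sound = /j/, a consonant → -a → *linuja*.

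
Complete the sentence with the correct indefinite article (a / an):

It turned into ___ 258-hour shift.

The indefinite article is chosen by the initial *sound* of the following word, not its spelling.
The number *258* is spoken "two hundred …", beginning with /tuː/ — a consonant sound.
So the article is *a*: It turned into a 258-hour shift.

a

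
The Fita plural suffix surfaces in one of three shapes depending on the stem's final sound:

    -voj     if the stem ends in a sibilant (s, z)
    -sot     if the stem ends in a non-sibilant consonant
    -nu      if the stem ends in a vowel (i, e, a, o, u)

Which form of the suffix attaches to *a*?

The final sound of *a* is /a/, which is a vowel, so the suffix is -nu.

-nu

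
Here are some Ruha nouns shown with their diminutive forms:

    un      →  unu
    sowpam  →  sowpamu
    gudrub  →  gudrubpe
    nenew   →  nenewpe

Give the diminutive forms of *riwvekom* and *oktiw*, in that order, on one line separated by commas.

The pattern is nasality of the final consonant: -u when the stem ends in a nasal (*un*, *sowpam*); -pe when the stem ends in a non-nasal consonant (*gudrub*, *nenew*).
*riwvekom*: final consonant = /m/, a nasal → -u → *riwvekomu*.
The final consonant of *oktiw* is /w/, which is non-nasal, so the suffix is -pe, giving *oktiwpe*.

riwvekomu, oktiwpe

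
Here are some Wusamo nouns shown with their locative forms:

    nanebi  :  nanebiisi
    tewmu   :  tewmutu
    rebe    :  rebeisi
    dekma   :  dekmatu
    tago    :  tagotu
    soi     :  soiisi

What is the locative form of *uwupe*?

The pattern is front/back vowel harmony: -isi when the last vowel of the stem is a front vowel (*nanebi*, *rebe*, *soi*); -tu when the last vowel of the stem is a back vowel (*tewmu*, *dekma*, *tago*).
Since the last vowel of *uwupe* is /e/ (a front vowel), it takes -isi, giving *uwupeisi*.

uwupeisi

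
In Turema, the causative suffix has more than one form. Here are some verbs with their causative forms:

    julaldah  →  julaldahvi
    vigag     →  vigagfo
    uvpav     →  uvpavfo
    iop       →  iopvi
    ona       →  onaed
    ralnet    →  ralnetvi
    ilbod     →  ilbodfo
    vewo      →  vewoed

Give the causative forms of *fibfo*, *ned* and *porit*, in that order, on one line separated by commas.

The suffix is conditioned by the final sound: -vi when the stem ends in a voiceless consonant (*julaldah*, *iop*, *ralnet*); -fo when the stem ends in a voiced consonant (*vigag*, *uvpav*, *ilbod*); -ed when the stem ends in a vowel (*ona*, *vewo*).
The final sound of *fibfo* is /o/, which is a vowel, so the suffix is -ed, giving *fibfoed*.
*ned* — final sound /d/ (a voiced consonant) → -fo → *nedfo*.
Since the final sound of *porit* is /t/ (a voiceless consonant), it takes -vi, giving *poritvi*.

fibfoed, nedfo, poritvi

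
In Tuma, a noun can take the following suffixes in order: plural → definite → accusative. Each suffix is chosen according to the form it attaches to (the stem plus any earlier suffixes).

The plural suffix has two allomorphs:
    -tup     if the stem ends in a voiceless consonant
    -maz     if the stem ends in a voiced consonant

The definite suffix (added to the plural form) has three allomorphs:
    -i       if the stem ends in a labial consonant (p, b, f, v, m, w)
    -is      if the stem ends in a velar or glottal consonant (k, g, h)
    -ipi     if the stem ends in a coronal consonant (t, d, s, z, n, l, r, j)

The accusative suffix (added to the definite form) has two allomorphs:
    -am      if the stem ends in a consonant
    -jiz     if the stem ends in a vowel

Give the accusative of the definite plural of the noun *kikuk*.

kikuktupijiz

The final consonant of *kikuk* is /k/, which is voiceless, so the plural suffix is -tup, giving *kikuktup*.
The plural form *kikuktup* — final consonant /p/ (labial) → -i → *kikuktupi*.
The final sound of the definite form *kikuktupi* is /i/, which is a vowel, so the accusative suffix is -jiz, giving *kikuktupijiz*.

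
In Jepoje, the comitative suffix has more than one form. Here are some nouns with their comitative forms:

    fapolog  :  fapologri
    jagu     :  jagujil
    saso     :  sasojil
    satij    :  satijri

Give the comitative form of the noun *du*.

dujil

The pattern is consonant vs. vowel: -ri when the stem ends in a consonant (*fapolog*, *satij*); -jil when the stem ends in a vowel (*jagu*, *saso*).
Since the final sound of *du* is /u/ (a vowel), it takes -jil, giving *dujil*.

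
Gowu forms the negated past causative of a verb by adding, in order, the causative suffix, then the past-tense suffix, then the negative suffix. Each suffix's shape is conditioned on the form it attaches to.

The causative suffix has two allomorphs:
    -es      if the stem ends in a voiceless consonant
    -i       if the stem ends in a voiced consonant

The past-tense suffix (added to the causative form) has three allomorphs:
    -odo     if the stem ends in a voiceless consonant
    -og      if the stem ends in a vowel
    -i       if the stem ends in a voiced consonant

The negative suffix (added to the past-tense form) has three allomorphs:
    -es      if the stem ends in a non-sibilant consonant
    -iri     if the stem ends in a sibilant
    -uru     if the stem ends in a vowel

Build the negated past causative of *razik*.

razikesodouru

*razik* — final consonant /k/ (voiceless) → -es → *razikes*.
Since the final sound of the causative form *razikes* is /s/ (a voiceless consonant), it takes -odo, giving *razikesodo*.
The past-tense form *razikesodo* — final sound /o/ (a vowel) → -uru → *razikesodouru*.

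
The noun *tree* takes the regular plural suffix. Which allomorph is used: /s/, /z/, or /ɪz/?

/z/

The stem *tree* ends in a voiced non-sibilant sound.
The plural suffix surfaces as /ɪz/ after sibilants, /s/ after other voiceless consonants, and /z/ after other voiced sounds.
So the plural -s on *tree* is pronounced /z/.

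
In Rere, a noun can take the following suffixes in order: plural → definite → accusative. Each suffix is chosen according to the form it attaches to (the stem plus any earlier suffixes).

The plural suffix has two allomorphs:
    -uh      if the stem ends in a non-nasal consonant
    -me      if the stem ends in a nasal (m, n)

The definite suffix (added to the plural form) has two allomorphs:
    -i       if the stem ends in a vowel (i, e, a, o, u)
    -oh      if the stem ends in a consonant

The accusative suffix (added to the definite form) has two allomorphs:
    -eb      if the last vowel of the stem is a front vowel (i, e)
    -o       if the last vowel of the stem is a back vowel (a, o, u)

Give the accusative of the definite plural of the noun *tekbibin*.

The final consonant of *tekbibin* is /n/, which is a nasal, so the plural suffix is -me, giving *tekbibinme*.
The plural form *tekbibinme*: final sound = /e/, a vowel → -i → *tekbibinmei*.
The definite form *tekbibinmei* — last vowel /i/ (a front vowel) → -eb → *tekbibinmeieb*.

tekbibinmeieb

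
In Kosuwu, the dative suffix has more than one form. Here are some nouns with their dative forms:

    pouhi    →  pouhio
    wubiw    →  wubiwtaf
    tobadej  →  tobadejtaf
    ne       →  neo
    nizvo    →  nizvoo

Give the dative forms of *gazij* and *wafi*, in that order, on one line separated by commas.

The alternation tracks the final sound of the stem — -taf when the stem ends in a consonant (*wubiw*, *tobadej*); -o when the stem ends in a vowel (*pouhi*, *ne*, *nizvo*).
*gazij* — final sound /j/ (a consonant) → -taf → *gazijtaf*.
The final sound of *wafi* is /i/, which is a vowel, so the suffix is -o, giving *wafio*.

gazijtaf, wafio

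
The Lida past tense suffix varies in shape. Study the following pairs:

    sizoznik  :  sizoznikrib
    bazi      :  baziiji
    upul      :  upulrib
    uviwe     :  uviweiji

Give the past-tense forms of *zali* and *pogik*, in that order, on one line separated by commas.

zaliiji, pogikrib

Looking at the final sound of each stem: -rib when the stem ends in a consonant (*sizoznik*, *upul*); -iji when the stem ends in a vowel (*bazi*, *uviwe*).
*zali*: final sound = /i/, a vowel → -iji → *zaliiji*.
*pogik* — final sound /k/ (a consonant) → -rib → *pogikrib*.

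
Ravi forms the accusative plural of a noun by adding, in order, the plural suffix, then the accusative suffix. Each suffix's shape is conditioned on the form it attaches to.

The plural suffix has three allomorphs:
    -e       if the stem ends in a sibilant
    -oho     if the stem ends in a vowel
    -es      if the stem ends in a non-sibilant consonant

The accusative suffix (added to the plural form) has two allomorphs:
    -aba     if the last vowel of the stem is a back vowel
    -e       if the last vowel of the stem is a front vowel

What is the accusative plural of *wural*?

wuralese

*wural* — final sound /l/ (a non-sibilant consonant) → -es → *wurales*.
Since the last vowel of the plural form *wurales* is /e/ (a front vowel), it takes -e, giving *wuralese*.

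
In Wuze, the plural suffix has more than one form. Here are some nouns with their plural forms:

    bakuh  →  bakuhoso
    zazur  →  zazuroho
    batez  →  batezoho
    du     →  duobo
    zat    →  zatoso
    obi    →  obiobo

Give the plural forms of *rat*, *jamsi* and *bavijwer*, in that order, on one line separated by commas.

ratoso, jamsiobo, bavijweroho

Looking at the final sound of each stem: -oso when the stem ends in a voiceless consonant (*bakuh*, *zat*); -oho when the stem ends in a voiced consonant (*zazur*, *batez*); -obo when the stem ends in a vowel (*du*, *obi*).
Since the final sound of *rat* is /t/ (a voiceless consonant), it takes -oso, giving *ratoso*.
The final sound of *jamsi* is /i/, which is a vowel, so the suffix is -obo, giving *jamsiobo*.
*bavijwer*: final sound = /r/, a voiced consonant → -oho → *bavijweroho*.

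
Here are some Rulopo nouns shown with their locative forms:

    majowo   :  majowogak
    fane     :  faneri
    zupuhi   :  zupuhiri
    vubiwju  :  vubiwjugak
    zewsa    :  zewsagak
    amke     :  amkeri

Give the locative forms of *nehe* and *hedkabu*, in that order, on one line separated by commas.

Looking at the last vowel of each stem: -ri when the last vowel of the stem is a front vowel (*fane*, *zupuhi*, *amke*); -gak when the last vowel of the stem is a back vowel (*majowo*, *vubiwju*, *zewsa*).
*nehe* — last vowel /e/ (a front vowel) → -ri → *neheri*.
*hedkabu* — last vowel /u/ (a back vowel) → -gak → *hedkabugak*.

neheri, hedkabugak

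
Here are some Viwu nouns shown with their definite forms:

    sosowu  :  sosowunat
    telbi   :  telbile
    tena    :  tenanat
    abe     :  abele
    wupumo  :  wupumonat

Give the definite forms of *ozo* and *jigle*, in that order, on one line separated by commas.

Looking at the last vowel of each stem: -le when the last vowel of the stem is a front vowel (*telbi*, *abe*); -nat when the last vowel of the stem is a back vowel (*sosowu*, *tena*, *wupumo*).
Since the last vowel of *ozo* is /o/ (a back vowel), it takes -nat, giving *ozonat*.
*jigle* — last vowel /e/ (a front vowel) → -le → *jiglele*.

ozonat, jiglele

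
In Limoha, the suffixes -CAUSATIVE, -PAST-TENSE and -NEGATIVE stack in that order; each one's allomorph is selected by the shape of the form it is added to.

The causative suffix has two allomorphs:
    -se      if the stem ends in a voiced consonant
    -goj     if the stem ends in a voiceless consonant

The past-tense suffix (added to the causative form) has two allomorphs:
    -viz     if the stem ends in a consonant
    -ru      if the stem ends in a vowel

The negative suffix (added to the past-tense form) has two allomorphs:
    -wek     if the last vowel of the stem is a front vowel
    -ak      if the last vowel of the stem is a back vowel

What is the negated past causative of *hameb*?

hamebseruak

*hameb* — final consonant /b/ (voiced) → -se → *hamebse*.
The final sound of the causative form *hamebse* is /e/, which is a vowel, so the past-tense suffix is -ru, giving *hamebseru*.
Since the last vowel of the past-tense form *hamebseru* is /u/ (a back vowel), it takes -ak, giving *hamebseruak*.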